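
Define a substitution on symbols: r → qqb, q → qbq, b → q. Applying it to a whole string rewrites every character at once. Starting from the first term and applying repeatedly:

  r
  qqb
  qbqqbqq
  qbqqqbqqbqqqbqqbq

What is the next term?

qbqqqbqqbqqbqqqbqqbqqqbqqbqqbqqqbqqbqqqbq

φ(qbqqqbqqbqqqbqqbq) expands symbol-by-symbol to qbq q qbq qbq qbq q qbq qbq q qbq qbq qbq q qbq qbq q qbq; joining the 17 pieces gives the next term.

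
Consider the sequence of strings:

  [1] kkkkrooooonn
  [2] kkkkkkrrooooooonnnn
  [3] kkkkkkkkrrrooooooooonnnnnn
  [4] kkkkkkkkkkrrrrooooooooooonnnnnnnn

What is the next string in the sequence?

kkkkkkkkkkkkrrrrrooooooooooooonnnnnnnnnn

Reading off run lengths: k runs 4, 6, 8, 10; r runs 1, 2, 3, 4; o runs 5, 7, 9, 11; n runs 2, 4, 6, 8 — each is linear in n (n = 1, 2, …).
For the next term, n = 5, so the run lengths are 12, 5, 13, 10.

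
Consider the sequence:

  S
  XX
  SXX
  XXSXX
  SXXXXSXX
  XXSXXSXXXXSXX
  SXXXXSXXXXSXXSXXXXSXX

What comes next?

XXSXXSXXXXSXXSXXXXSXXXXSXXSXXXXSXX

Each term (from the third on) is the two preceding terms concatenated in order: term 3 = S·XX = SXX.
The next term joins XXSXXSXXXXSXX and SXXXXSXXXXSXXSXXXXSXX.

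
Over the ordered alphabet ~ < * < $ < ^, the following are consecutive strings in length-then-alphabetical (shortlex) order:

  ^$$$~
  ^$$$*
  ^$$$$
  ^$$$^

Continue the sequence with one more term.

^$$^~

The successor of ^$$$^ increments the rightmost position that isn't already ^ and resets every position after it to ~.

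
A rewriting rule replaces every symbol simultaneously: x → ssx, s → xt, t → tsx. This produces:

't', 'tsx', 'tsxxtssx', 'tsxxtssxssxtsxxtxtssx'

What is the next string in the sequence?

Rewriting the 21 symbols of tsxxtssxssxtsxxtxtssx one by one yields tsx xt ssx ssx tsx xt xt ssx xt xt ssx tsx xt ssx ssx tsx ssx tsx xt xt ssx; concatenated:

tsxxtssxssxtsxxtxtssxxtxtssxtsxxtssxssxtsxssxtsxxtxtssx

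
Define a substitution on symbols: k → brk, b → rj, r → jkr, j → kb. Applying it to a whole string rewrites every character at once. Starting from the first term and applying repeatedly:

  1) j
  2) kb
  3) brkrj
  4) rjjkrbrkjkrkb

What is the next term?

Applying the rule to each of the 13 symbols of rjjkrbrkjkrkb gives the pieces jkr kb kb brk jkr rj jkr brk kb brk jkr brk rj, which concatenate to the answer.

jkrkbkbbrkjkrrjjkrbrkkbbrkjkrbrkrj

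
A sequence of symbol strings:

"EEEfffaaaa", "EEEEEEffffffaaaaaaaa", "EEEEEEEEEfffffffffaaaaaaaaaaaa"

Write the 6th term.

EEEEEEEEEEEEEEEEEEffffffffffffffffffaaaaaaaaaaaaaaaaaaaaaaaa

Term n consists of 3n E's, followed by 3n f's, followed by 4n a's (n = 1, 2, …).
For term 6, n = 6, so the run lengths are 18, 18, 24.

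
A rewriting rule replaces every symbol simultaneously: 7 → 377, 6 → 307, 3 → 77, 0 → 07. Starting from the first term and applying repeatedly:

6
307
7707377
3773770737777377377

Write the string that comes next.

773773777737737707377773773773773777737737777377377

Applying the rule to each of the 19 symbols of 3773770737777377377 gives the pieces 77 377 377 77 377 377 07 377 77 377 377 377 377 77 377 377 77 377 377, which concatenate to the answer.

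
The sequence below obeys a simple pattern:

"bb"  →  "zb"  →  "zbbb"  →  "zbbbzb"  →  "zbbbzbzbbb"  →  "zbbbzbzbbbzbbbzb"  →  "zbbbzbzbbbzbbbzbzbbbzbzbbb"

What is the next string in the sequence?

Each term (from the third on) is the previous term followed by the one before it: term 3 = zb·bb = zbbb.
So term 8 is zbbbzbzbbbzbbbzbzbbbzbzbbb·zbbbzbzbbbzbbbzb.

zbbbzbzbbbzbbbzbzbbbzbzbbbzbbbzbzbbbzbbbzb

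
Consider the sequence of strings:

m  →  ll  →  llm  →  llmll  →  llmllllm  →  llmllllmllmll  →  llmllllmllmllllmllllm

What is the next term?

From term 3 onward, concatenate the last term with the second-to-last: ll·m = llm, llm·ll = llmll, …
So term 8 is llmllllmllmllllmllllm·llmllllmllmll.

llmllllmllmllllmllllmllmllllmllmll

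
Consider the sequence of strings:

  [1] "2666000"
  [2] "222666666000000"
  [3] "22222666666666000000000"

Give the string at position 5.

222222222666666666666666000000000000000

Each string has the form 2^{2n-1} 6^{3n} 0^{3n} (n = 1, 2, …).
For term 5, n = 5, so the run lengths are 9, 15, 15.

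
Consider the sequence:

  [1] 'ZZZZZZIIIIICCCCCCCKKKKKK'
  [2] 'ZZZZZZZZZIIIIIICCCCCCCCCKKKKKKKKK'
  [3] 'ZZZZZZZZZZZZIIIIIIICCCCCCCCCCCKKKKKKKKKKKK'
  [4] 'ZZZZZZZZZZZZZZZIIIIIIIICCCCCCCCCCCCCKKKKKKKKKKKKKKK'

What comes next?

The n-th term is 3n Z's then n+3 I's then 2n+3 C's then 3n K's, where the shown terms are n = 2, 3, 4, 5.
For the next term, n = 6, so the run lengths are 18, 9, 15, 18.

ZZZZZZZZZZZZZZZZZZIIIIIIIIICCCCCCCCCCCCCCCKKKKKKKKKKKKKKKKKK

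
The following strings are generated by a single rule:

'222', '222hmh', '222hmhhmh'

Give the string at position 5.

222hmhhmhhmhhmh

Every step adds hmh to the end: s(k+1) = s(k)·hmh.
From 222hmhhmh, 2 further steps: 222hmhhmh → 222hmhhmhhmh → (answer).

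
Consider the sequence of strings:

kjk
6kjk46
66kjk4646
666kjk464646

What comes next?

s(k+1) = 6·s(k)·46, so each term gains 6 as a prefix and 46 as a suffix.
Applying this once more to 666kjk464646:

6666kjk46464646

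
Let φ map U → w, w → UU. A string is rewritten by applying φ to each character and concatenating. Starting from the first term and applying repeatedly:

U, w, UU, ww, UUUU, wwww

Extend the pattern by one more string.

UUUUUUUU

Rewriting each symbol of wwww: w→UU, w→UU, w→UU, w→UU, which concatenates to UU UU UU UU.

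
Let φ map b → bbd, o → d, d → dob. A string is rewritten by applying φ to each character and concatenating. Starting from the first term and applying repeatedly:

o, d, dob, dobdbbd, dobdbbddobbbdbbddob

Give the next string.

Rewriting the 19 symbols of dobdbbddobbbdbbddob one by one yields dob d bbd dob bbd bbd dob dob d bbd bbd bbd dob bbd bbd dob dob d bbd; concatenated:

dobdbbddobbbdbbddobdobdbbdbbdbbddobbbdbbddobdobdbbd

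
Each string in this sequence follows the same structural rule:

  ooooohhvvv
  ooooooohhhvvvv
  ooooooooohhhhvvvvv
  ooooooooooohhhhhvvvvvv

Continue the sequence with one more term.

ooooooooooooohhhhhhvvvvvvv

Reading off run lengths: o runs 5, 7, 9, 11; h runs 2, 3, 4, 5; v runs 3, 4, 5, 6 — each is linear in n, where the shown terms are n = 2, 3, 4, 5.
At n = 6 the blocks have lengths 13, 6, 7.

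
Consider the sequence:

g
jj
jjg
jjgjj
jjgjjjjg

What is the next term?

jjgjjjjgjjgjj

This is a Fibonacci-style word recurrence s(k) = s(k−1)·s(k−2): e.g. jj·g = jjg.
The next term joins jjgjjjjg and jjgjj.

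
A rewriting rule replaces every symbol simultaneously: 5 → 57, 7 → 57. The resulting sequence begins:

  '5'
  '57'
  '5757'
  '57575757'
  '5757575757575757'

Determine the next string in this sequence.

φ(5757575757575757) expands symbol-by-symbol to 57 57 57 57 57 57 57 57 57 57 57 57 57 57 57 57; joining the 16 pieces gives the next term.

57575757575757575757575757575757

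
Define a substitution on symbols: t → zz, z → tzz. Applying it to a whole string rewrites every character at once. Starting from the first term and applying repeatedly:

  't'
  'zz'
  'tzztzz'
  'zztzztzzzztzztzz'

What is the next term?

Replace each of the 16 characters of zztzztzzzztzztzz in place — tzz tzz zz tzz tzz zz tzz tzz tzz tzz zz tzz tzz zz tzz tzz — and concatenate.

tzztzzzztzztzzzztzztzztzztzzzztzztzzzztzztzz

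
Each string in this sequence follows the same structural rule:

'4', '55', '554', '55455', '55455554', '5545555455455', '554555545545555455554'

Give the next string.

5545555455455554555545545555455455

Each term (from the third on) is the previous term followed by the one before it: term 3 = 55·4 = 554.
Continuing: 554555545545555455554 · 5545555455455 gives term 8.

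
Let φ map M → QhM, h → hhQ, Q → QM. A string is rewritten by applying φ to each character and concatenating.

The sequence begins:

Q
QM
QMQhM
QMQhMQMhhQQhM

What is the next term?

Replace each of the 13 characters of QMQhMQMhhQQhM in place — QM QhM QM hhQ QhM QM QhM hhQ hhQ QM QM hhQ QhM — and concatenate.

QMQhMQMhhQQhMQMQhMhhQhhQQMQMhhQQhM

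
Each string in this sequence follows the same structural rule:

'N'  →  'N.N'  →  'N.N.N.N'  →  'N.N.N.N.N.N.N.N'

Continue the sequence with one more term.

s(k+1) = s(k)·.·s(k) — each term doubles the last with '.' between the halves.
Doubling N.N.N.N.N.N.N.N with '.' between the halves:

N.N.N.N.N.N.N.N.N.N.N.N.N.N.N.N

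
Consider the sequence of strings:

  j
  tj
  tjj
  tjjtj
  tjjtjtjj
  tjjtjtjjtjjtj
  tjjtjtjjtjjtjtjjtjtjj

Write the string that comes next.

tjjtjtjjtjjtjtjjtjtjjtjjtjtjjtjjtj

Each term (from the third on) is the previous term followed by the one before it: term 3 = tj·j = tjj.
The next term joins tjjtjtjjtjjtjtjjtjtjj and tjjtjtjjtjjtj.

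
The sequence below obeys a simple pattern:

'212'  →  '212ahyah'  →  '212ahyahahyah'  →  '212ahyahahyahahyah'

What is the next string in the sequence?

The strings grow by a fixed suffix ahyah each time.
One more step from 212ahyahahyahahyah gives the answer.

212ahyahahyahahyahahyah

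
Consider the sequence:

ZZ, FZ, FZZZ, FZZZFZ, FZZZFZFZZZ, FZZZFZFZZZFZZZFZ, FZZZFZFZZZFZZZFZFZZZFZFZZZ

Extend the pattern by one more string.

FZZZFZFZZZFZZZFZFZZZFZFZZZFZZZFZFZZZFZZZFZ

From term 3 onward, concatenate the last term with the second-to-last: FZ·ZZ = FZZZ, FZZZ·FZ = FZZZFZ, …
Continuing: FZZZFZFZZZFZZZFZFZZZFZFZZZ · FZZZFZFZZZFZZZFZ gives term 8.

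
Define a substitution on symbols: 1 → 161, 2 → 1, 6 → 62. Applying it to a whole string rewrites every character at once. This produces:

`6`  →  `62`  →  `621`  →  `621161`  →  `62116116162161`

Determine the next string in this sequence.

Replace each of the 14 characters of 62116116162161 in place — 62 1 161 161 62 161 161 62 161 62 1 161 62 161 — and concatenate.

621161161621611616216162116162161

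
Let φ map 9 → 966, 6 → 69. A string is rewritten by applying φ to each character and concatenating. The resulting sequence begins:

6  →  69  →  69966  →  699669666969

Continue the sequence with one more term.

69966966696996669696996669966

Expanding 699669666969: 6→69, 9→966, 9→966, 6→69, 6→69, 9→966, 6→69, 6→69, 6→69, 9→966, 6→69, 9→966. Concatenated: 69 966 966 69 69 966 69 69 69 966 69 966.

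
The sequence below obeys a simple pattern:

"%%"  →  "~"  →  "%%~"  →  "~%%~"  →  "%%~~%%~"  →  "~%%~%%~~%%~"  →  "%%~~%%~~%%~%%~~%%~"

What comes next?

From term 3 onward, concatenate the second-to-last term with the last: %%·~ = %%~, ~·%%~ = ~%%~, …
So term 8 is ~%%~%%~~%%~·%%~~%%~~%%~%%~~%%~.

~%%~%%~~%%~%%~~%%~~%%~%%~~%%~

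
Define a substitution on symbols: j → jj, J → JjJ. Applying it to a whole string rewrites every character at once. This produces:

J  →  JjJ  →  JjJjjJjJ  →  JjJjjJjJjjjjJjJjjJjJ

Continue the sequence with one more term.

φ(JjJjjJjJjjjjJjJjjJjJ) expands symbol-by-symbol to JjJ jj JjJ jj jj JjJ jj JjJ jj jj jj jj JjJ jj JjJ jj jj JjJ jj JjJ; joining the 20 pieces gives the next term.

JjJjjJjJjjjjJjJjjJjJjjjjjjjjJjJjjJjJjjjjJjJjjJjJ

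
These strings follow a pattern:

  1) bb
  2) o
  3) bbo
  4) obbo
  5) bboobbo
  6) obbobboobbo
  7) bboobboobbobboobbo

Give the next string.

obbobboobbobboobboobbobboobbo

This is a Fibonacci-style word recurrence s(k) = s(k−2)·s(k−1): e.g. bb·o = bbo.
The next term joins obbobboobbo and bboobboobbobboobbo.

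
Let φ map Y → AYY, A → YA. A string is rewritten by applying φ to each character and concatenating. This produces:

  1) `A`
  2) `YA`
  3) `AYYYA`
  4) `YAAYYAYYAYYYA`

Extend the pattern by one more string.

Rewriting the 13 symbols of YAAYYAYYAYYYA one by one yields AYY YA YA AYY AYY YA AYY AYY YA AYY AYY AYY YA; concatenated:

AYYYAYAAYYAYYYAAYYAYYYAAYYAYYAYYYA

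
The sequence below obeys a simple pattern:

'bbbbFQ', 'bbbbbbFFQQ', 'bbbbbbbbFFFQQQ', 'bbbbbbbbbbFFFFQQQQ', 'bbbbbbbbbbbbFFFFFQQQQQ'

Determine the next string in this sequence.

Reading off run lengths: b runs 4, 6, 8, 10, 12; F runs 1, 2, 3, 4, 5; Q runs 1, 2, 3, 4, 5 — each is linear in n (n = 1, 2, …).
For the next term, n = 6, so the run lengths are 14, 6, 6.

bbbbbbbbbbbbbbFFFFFFQQQQQQ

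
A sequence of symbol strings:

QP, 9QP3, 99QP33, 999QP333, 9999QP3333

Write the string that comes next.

99999QP33333

Each term wraps the previous one in 9 on the left and 3 on the right.
So the next term is 9·9999QP3333·3.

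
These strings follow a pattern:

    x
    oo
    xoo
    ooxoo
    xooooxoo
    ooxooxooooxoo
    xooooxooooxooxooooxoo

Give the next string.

ooxooxooooxooxooooxooooxooxooooxoo

Each term (from the third on) is the two preceding terms concatenated in order: term 3 = x·oo = xoo.
Continuing: ooxooxooooxoo · xooooxooooxooxooooxoo gives term 8.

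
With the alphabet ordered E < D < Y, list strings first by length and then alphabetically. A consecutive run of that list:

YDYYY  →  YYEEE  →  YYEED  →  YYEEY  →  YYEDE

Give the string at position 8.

Continuing the enumeration 3 steps past YYEDE: YYEDE → YYEDD → YYEDY → (answer).

YYEYE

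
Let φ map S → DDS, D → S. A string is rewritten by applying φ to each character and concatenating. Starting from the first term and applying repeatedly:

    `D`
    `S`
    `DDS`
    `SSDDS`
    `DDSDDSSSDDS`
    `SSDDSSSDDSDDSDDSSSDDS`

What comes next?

φ(SSDDSSSDDSDDSDDSSSDDS) expands symbol-by-symbol to DDS DDS S S DDS DDS DDS S S DDS S S DDS S S DDS DDS DDS S S DDS; joining the 21 pieces gives the next term.

DDSDDSSSDDSDDSDDSSSDDSSSDDSSSDDSDDSDDSSSDDS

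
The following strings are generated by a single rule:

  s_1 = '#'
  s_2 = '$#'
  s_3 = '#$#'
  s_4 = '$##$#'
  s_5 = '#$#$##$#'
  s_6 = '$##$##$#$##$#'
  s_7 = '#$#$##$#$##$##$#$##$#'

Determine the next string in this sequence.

$##$##$#$##$##$#$##$#$##$##$#$##$#

This is a Fibonacci-style word recurrence s(k) = s(k−2)·s(k−1): e.g. #·$# = #$#.
Continuing: $##$##$#$##$# · #$#$##$#$##$##$#$##$# gives term 8.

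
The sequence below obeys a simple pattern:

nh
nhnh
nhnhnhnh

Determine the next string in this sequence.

nhnhnhnhnhnhnhnh

s(k+1) = s(k)·s(k) — each term doubles the last.
So the next term is two copies of nhnhnhnh.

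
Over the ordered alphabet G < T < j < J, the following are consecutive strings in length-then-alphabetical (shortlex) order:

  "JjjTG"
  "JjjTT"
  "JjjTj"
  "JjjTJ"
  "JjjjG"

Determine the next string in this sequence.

The successor of JjjjG increments the rightmost position that isn't already J and resets every position after it to G.

JjjjT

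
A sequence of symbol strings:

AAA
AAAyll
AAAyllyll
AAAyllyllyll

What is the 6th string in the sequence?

AAAyllyllyllyllyll

Every step adds yll to the end: s(k+1) = s(k)·yll.
From AAAyllyllyll, 2 further steps: AAAyllyllyll → AAAyllyllyllyll → (answer).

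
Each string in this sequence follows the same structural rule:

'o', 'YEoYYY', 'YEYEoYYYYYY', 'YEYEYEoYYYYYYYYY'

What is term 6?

s(k+1) = YE·s(k)·YYY, so each term gains YE as a prefix and YYY as a suffix.
From YEYEYEoYYYYYYYYY, 2 further steps: YEYEYEoYYYYYYYYY → YEYEYEYEoYYYYYYYYYYYY → (answer).

YEYEYEYEYEoYYYYYYYYYYYYYYY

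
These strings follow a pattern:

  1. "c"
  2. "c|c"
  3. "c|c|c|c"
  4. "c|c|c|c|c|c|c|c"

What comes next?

c|c|c|c|c|c|c|c|c|c|c|c|c|c|c|c

s(k+1) = s(k)·|·s(k) — each term doubles the last with '|' between the halves.
So the next term is two copies of c|c|c|c|c|c|c|c with '|' between the halves.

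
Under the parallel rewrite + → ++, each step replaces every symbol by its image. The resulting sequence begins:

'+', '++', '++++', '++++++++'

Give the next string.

Rewriting each symbol of ++++++++: +→++, +→++, +→++, +→++, +→++, +→++, +→++, +→++, which concatenates to ++ ++ ++ ++ ++ ++ ++ ++.

++++++++++++++++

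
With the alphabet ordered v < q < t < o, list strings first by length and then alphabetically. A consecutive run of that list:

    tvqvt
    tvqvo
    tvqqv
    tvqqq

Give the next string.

tvqqt

Find the rightmost character of tvqqq below o, bump it to the next letter, and reset everything to its right to v.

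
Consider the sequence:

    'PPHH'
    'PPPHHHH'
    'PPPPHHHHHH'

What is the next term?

PPPPPHHHHHHHH

Reading off run lengths: P runs 2, 3, 4; H runs 2, 4, 6 — each is linear in n (n = 1, 2, …).
At n = 4 the blocks have lengths 5, 8.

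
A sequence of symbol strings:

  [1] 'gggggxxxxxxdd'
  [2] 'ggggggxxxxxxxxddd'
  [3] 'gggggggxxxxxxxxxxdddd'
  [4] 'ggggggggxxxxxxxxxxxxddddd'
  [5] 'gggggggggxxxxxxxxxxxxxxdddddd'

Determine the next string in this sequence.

Term n consists of n+3 g's, followed by 2n+2 x's, followed by n d's, where the shown terms are n = 2, 3, 4, 5, 6.
At n = 7 the blocks have lengths 10, 16, 7.

ggggggggggxxxxxxxxxxxxxxxxddddddd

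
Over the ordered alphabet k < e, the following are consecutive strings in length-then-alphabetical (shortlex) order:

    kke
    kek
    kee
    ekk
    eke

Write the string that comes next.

eek

Treat eke as a base-2 numeral over the given alphabet and add one, carrying through any trailing e's.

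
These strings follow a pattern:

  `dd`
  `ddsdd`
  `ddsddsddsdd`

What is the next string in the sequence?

Every step duplicates the string with 's' between the halves.
Doubling ddsddsddsdd with 's' between the halves:

ddsddsddsddsddsddsddsdd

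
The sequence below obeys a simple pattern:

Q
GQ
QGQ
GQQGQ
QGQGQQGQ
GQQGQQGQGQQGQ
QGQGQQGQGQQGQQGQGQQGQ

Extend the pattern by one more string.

GQQGQQGQGQQGQQGQGQQGQGQQGQQGQGQQGQ

From term 3 onward, concatenate the second-to-last term with the last: Q·GQ = QGQ, GQ·QGQ = GQQGQ, …
Continuing: GQQGQQGQGQQGQ · QGQGQQGQGQQGQQGQGQQGQ gives term 8.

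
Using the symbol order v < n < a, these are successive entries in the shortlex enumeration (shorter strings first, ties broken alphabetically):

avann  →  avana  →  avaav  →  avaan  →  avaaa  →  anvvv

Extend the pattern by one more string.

Treat anvvv as a base-3 numeral over the given alphabet and add one, carrying through any trailing a's.

anvvn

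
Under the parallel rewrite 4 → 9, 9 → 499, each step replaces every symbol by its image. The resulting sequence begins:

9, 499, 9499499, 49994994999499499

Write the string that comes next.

94994994999499499949949949994994999499499

φ(49994994999499499) expands symbol-by-symbol to 9 499 499 499 9 499 499 9 499 499 499 9 499 499 9 499 499; joining the 17 pieces gives the next term.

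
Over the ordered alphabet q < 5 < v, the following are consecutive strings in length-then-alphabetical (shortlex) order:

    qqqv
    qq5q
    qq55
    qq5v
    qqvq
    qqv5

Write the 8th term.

Advancing 2 positions from qqv5 through qqv5 → qqvv reaches term 8.

q5qq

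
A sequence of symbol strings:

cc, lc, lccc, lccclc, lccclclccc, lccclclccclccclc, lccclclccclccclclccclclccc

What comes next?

From term 3 onward, concatenate the last term with the second-to-last: lc·cc = lccc, lccc·lc = lccclc, …
So term 8 is lccclclccclccclclccclclccc·lccclclccclccclc.

lccclclccclccclclccclclccclccclclccclccclc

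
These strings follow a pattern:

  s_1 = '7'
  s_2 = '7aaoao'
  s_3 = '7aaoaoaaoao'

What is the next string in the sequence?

7aaoaoaaoaoaaoao

Each term is the previous one with aaoao appended.
So the next term is 7aaoaoaaoao·aaoao.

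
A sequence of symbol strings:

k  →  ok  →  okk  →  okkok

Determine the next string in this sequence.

Each term (from the third on) is the previous term followed by the one before it: term 3 = ok·k = okk.
Continuing: okkok · okk gives term 5.

okkokokk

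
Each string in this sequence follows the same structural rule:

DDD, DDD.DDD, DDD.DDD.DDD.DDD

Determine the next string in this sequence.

DDD.DDD.DDD.DDD.DDD.DDD.DDD.DDD

Every step duplicates the string with '.' between the halves.
One more doubling of DDD.DDD.DDD.DDD gives the answer.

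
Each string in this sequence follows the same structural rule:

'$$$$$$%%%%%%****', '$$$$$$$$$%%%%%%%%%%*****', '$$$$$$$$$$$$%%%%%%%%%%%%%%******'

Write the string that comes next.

$$$$$$$$$$$$$$$%%%%%%%%%%%%%%%%%%*******

The n-th term is 3n+3 $'s then 4n+2 %'s then n+3 *'s (n = 1, 2, …).
For the next term, n = 4, so the run lengths are 15, 18, 7.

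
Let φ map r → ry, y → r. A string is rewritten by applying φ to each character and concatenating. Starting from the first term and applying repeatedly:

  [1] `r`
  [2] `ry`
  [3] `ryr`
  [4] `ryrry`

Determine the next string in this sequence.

ryrryryr

Apply φ to ryrry symbol by symbol: r→ry, y→r, r→ry, r→ry, y→r; joined: ry r ry ry r.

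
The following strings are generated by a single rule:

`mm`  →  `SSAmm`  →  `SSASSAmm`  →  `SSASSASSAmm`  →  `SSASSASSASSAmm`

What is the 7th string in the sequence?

The strings grow by a fixed prefix SSA each time.
From SSASSASSASSAmm, 2 further steps: SSASSASSASSAmm → SSASSASSASSASSAmm → (answer).

SSASSASSASSASSASSAmm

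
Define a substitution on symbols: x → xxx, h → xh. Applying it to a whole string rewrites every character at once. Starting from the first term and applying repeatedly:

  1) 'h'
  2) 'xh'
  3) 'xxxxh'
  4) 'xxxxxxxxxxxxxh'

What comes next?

xxxxxxxxxxxxxxxxxxxxxxxxxxxxxxxxxxxxxxxxh

Replace each of the 14 characters of xxxxxxxxxxxxxh in place — xxx xxx xxx xxx xxx xxx xxx xxx xxx xxx xxx xxx xxx xh — and concatenate.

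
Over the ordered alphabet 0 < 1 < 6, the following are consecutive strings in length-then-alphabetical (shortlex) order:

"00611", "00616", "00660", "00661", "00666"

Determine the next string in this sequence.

01000

The successor of 00666 increments the rightmost position that isn't already 6 and resets every position after it to 0.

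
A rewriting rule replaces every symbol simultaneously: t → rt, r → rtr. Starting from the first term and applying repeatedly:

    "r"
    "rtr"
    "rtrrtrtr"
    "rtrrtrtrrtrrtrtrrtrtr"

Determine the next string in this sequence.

Rewriting the 21 symbols of rtrrtrtrrtrrtrtrrtrtr one by one yields rtr rt rtr rtr rt rtr rt rtr rtr rt rtr rtr rt rtr rt rtr rtr rt rtr rt rtr; concatenated:

rtrrtrtrrtrrtrtrrtrtrrtrrtrtrrtrrtrtrrtrtrrtrrtrtrrtrtr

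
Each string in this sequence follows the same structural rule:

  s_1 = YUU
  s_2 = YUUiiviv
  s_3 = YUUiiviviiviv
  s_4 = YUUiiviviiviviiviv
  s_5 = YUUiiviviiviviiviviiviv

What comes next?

The strings grow by a fixed suffix iiviv each time.
So the next term is YUUiiviviiviviiviviiviv·iiviv.

YUUiiviviiviviiviviiviviiviv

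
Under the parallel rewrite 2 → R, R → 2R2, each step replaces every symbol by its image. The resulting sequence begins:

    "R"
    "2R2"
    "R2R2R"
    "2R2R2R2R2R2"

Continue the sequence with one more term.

R2R2R2R2R2R2R2R2R2R2R

Apply φ to 2R2R2R2R2R2 symbol by symbol: 2→R, R→2R2, 2→R, R→2R2, 2→R, R→2R2, 2→R, R→2R2, 2→R, R→2R2, 2→R; joined: R 2R2 R 2R2 R 2R2 R 2R2 R 2R2 R.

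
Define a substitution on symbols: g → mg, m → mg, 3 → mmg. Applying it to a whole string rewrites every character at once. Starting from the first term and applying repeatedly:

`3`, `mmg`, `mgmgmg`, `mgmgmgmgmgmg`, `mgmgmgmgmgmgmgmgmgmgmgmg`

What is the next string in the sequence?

φ(mgmgmgmgmgmgmgmgmgmgmgmg) expands symbol-by-symbol to mg mg mg mg mg mg mg mg mg mg mg mg mg mg mg mg mg mg mg mg mg mg mg mg; joining the 24 pieces gives the next term.

mgmgmgmgmgmgmgmgmgmgmgmgmgmgmgmgmgmgmgmgmgmgmgmg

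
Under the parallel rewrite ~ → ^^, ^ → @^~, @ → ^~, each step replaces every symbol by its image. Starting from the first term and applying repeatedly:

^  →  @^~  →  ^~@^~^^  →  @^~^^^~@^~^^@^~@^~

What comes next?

Rewriting the 18 symbols of @^~^^^~@^~^^@^~@^~ one by one yields ^~ @^~ ^^ @^~ @^~ @^~ ^^ ^~ @^~ ^^ @^~ @^~ ^~ @^~ ^^ ^~ @^~ ^^; concatenated:

^~@^~^^@^~@^~@^~^^^~@^~^^@^~@^~^~@^~^^^~@^~^^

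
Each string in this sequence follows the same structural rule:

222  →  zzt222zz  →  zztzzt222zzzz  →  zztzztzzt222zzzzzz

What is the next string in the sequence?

Each term wraps the previous one in zzt on the left and zz on the right.
Applying this once more to zztzztzzt222zzzzzz:

zztzztzztzzt222zzzzzzzz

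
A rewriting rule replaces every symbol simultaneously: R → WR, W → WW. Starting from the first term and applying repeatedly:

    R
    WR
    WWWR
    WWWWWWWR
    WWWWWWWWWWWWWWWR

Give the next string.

Applying the rule to each of the 16 symbols of WWWWWWWWWWWWWWWR gives the pieces WW WW WW WW WW WW WW WW WW WW WW WW WW WW WW WR, which concatenate to the answer.

WWWWWWWWWWWWWWWWWWWWWWWWWWWWWWWR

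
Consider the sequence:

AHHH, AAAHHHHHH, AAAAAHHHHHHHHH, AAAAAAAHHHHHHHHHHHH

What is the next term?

AAAAAAAAAHHHHHHHHHHHHHHH

The n-th term is 2n-1 A's then 3n H's (n = 1, 2, …).
Setting n = 5 gives 9, 15 characters in each block.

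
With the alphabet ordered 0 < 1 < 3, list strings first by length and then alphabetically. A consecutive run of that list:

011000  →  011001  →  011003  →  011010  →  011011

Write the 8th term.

011031

Stepping forward 3 times from 011011: 011011 → 011013 → 011030, then the target.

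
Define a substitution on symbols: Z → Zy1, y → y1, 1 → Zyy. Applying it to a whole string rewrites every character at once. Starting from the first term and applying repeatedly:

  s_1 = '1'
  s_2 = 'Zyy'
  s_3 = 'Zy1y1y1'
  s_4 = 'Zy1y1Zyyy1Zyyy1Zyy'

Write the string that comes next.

φ(Zy1y1Zyyy1Zyyy1Zyy) expands symbol-by-symbol to Zy1 y1 Zyy y1 Zyy Zy1 y1 y1 y1 Zyy Zy1 y1 y1 y1 Zyy Zy1 y1 y1; joining the 18 pieces gives the next term.

Zy1y1Zyyy1ZyyZy1y1y1y1ZyyZy1y1y1y1ZyyZy1y1y1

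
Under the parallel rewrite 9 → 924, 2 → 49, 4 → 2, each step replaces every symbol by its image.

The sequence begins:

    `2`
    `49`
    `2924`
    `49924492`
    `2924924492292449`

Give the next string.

Rewriting the 16 symbols of 2924924492292449 one by one yields 49 924 49 2 924 49 2 2 924 49 49 924 49 2 2 924; concatenated:

49924492924492292449499244922924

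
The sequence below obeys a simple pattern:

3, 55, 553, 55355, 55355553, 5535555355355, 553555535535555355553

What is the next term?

Each term (from the third on) is the previous term followed by the one before it: term 3 = 55·3 = 553.
The next term joins 553555535535555355553 and 5535555355355.

5535555355355553555535535555355355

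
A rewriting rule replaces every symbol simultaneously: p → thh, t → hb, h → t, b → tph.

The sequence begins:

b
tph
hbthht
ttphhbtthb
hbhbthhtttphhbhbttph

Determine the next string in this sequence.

ttphttphhbtthbhbhbthhtttphttphhbhbthht

Replace each of the 20 characters of hbhbthhtttphhbhbttph in place — t tph t tph hb t t hb hb hb thh t t tph t tph hb hb thh t — and concatenate.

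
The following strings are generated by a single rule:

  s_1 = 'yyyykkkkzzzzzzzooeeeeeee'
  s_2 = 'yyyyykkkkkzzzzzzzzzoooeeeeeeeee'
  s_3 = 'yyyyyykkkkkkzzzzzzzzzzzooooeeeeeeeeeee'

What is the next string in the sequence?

yyyyyyykkkkkkkzzzzzzzzzzzzzoooooeeeeeeeeeeeee

Each string has the form y^{n+2} k^{n+2} z^{2n+3} o^{n} e^{2n+3}, where the shown terms are n = 2, 3, 4.
Setting n = 5 gives 7, 7, 13, 5, 13 characters in each block.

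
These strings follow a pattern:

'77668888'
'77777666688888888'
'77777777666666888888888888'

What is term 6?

77777777777777777666666666666888888888888888888888888

Each string has the form 7^{3n-1} 6^{2n} 8^{4n} (n = 1, 2, …).
Setting n = 6 gives 17, 12, 24 characters in each block.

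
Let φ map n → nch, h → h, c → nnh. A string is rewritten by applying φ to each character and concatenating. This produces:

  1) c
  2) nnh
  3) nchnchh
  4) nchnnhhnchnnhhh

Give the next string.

Rewriting the 15 symbols of nchnnhhnchnnhhh one by one yields nch nnh h nch nch h h nch nnh h nch nch h h h; concatenated:

nchnnhhnchnchhhnchnnhhnchnchhhh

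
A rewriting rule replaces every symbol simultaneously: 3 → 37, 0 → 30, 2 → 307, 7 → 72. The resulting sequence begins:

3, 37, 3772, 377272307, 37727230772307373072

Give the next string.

φ(37727230772307373072) expands symbol-by-symbol to 37 72 72 307 72 307 37 30 72 72 307 37 30 72 37 72 37 30 72 307; joining the 20 pieces gives the next term.

37727230772307373072723073730723772373072307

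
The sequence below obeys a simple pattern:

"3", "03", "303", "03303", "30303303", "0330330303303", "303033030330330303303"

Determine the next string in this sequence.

0330330303303303033030330330303303

Each term (from the third on) is the two preceding terms concatenated in order: term 3 = 3·03 = 303.
So term 8 is 0330330303303·303033030330330303303.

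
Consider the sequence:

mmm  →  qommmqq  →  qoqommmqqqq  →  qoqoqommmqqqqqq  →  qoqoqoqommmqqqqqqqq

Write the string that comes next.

qoqoqoqoqommmqqqqqqqqqq

Every step adds qo to the front and qq to the end of the previous string.
One more step from qoqoqoqommmqqqqqqqq gives the answer.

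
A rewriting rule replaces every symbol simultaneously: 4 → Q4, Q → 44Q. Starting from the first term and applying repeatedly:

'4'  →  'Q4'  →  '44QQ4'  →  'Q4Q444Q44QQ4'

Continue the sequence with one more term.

44QQ444QQ4Q4Q444QQ4Q444Q44QQ4

Rewriting each symbol of Q4Q444Q44QQ4: Q→44Q, 4→Q4, Q→44Q, 4→Q4, 4→Q4, 4→Q4, Q→44Q, 4→Q4, 4→Q4, Q→44Q, Q→44Q, 4→Q4, which concatenates to 44Q Q4 44Q Q4 Q4 Q4 44Q Q4 Q4 44Q 44Q Q4.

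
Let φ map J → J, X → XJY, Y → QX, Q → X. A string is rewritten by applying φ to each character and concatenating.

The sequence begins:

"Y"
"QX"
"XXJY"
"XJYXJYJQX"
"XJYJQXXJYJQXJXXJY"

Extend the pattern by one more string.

Rewriting the 17 symbols of XJYJQXXJYJQXJXXJY one by one yields XJY J QX J X XJY XJY J QX J X XJY J XJY XJY J QX; concatenated:

XJYJQXJXXJYXJYJQXJXXJYJXJYXJYJQX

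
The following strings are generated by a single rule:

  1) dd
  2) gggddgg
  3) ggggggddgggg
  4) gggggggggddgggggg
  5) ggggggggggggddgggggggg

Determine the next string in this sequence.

Each term wraps the previous one in ggg on the left and gg on the right.
So the next term is ggg·ggggggggggggddgggggggg·gg.

gggggggggggggggddgggggggggg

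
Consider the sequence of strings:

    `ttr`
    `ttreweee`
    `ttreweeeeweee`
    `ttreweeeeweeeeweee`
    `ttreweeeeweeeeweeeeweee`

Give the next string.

Each term is the previous one with eweee appended.
So the next term is ttreweeeeweeeeweeeeweee·eweee.

ttreweeeeweeeeweeeeweeeeweee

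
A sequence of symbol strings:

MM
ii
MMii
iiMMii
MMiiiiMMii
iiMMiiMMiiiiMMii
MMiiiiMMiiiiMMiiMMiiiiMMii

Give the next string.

From term 3 onward, concatenate the second-to-last term with the last: MM·ii = MMii, ii·MMii = iiMMii, …
Continuing: iiMMiiMMiiiiMMii · MMiiiiMMiiiiMMiiMMiiiiMMii gives term 8.

iiMMiiMMiiiiMMiiMMiiiiMMiiiiMMiiMMiiiiMMii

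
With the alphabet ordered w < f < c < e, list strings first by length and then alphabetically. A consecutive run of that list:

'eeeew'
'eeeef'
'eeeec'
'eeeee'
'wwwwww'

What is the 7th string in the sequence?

Stepping forward 2 times from wwwwww: wwwwww → wwwwwf, then the target.

wwwwwc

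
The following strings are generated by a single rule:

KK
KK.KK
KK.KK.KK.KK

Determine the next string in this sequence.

KK.KK.KK.KK.KK.KK.KK.KK

Each string is two copies of the previous one joined by '.'.
So the next term is two copies of KK.KK.KK.KK with '.' between the halves.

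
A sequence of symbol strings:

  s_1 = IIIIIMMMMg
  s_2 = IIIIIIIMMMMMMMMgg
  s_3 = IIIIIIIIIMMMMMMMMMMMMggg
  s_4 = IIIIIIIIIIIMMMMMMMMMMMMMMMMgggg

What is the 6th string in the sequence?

Term n consists of 2n+3 I's, followed by 4n M's, followed by n g's (n = 1, 2, …).
At n = 6 the blocks have lengths 15, 24, 6.

IIIIIIIIIIIIIIIMMMMMMMMMMMMMMMMMMMMMMMMgggggg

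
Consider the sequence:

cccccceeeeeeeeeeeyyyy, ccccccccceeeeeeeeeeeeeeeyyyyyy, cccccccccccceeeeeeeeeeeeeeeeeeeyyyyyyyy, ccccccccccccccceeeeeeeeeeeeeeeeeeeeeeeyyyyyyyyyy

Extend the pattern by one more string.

cccccccccccccccccceeeeeeeeeeeeeeeeeeeeeeeeeeeyyyyyyyyyyyy

Each string has the form c^{3n} e^{4n+3} y^{2n}, where the shown terms are n = 2, 3, 4, 5.
At n = 6 the blocks have lengths 18, 27, 12.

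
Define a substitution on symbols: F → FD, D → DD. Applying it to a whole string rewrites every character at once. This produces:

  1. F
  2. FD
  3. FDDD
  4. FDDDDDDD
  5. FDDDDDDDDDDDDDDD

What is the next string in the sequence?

FDDDDDDDDDDDDDDDDDDDDDDDDDDDDDDD

Replace each of the 16 characters of FDDDDDDDDDDDDDDD in place — FD DD DD DD DD DD DD DD DD DD DD DD DD DD DD DD — and concatenate.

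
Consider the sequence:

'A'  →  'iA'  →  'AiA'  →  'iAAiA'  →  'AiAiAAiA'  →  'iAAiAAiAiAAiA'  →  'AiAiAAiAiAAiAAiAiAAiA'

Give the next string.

iAAiAAiAiAAiAAiAiAAiAiAAiAAiAiAAiA

This is a Fibonacci-style word recurrence s(k) = s(k−2)·s(k−1): e.g. A·iA = AiA.
Continuing: iAAiAAiAiAAiA · AiAiAAiAiAAiAAiAiAAiA gives term 8.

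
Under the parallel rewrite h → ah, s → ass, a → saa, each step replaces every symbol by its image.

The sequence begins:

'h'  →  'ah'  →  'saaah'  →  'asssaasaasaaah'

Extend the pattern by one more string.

Rewriting the 14 symbols of asssaasaasaaah one by one yields saa ass ass ass saa saa ass saa saa ass saa saa saa ah; concatenated:

saaassassasssaasaaasssaasaaasssaasaasaaah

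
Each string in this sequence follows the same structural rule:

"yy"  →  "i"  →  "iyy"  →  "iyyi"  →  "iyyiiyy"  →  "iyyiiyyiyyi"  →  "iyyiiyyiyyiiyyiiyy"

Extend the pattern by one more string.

Each term (from the third on) is the previous term followed by the one before it: term 3 = i·yy = iyy.
Continuing: iyyiiyyiyyiiyyiiyy · iyyiiyyiyyi gives term 8.

iyyiiyyiyyiiyyiiyyiyyiiyyiyyi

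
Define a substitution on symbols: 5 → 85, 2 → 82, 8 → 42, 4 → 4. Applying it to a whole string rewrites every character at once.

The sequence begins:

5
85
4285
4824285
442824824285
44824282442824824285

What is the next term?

444282482428244824282442824824285

Applying the rule to each of the 20 symbols of 44824282442824824285 gives the pieces 4 4 42 82 4 82 42 82 4 4 82 42 82 4 42 82 4 82 42 85, which concatenate to the answer.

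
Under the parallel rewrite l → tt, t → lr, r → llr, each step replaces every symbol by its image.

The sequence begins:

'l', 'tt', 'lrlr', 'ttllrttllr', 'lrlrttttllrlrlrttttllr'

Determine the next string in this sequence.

φ(lrlrttttllrlrlrttttllr) expands symbol-by-symbol to tt llr tt llr lr lr lr lr tt tt llr tt llr tt llr lr lr lr lr tt tt llr; joining the 22 pieces gives the next term.

ttllrttllrlrlrlrlrttttllrttllrttllrlrlrlrlrttttllr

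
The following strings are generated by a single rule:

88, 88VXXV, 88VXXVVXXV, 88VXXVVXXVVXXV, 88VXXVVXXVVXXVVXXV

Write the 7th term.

88VXXVVXXVVXXVVXXVVXXVVXXV

The strings grow by a fixed suffix VXXV each time.
From 88VXXVVXXVVXXVVXXV, 2 further steps: 88VXXVVXXVVXXVVXXV → 88VXXVVXXVVXXVVXXVVXXV → (answer).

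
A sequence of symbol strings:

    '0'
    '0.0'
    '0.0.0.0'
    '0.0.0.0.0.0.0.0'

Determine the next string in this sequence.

0.0.0.0.0.0.0.0.0.0.0.0.0.0.0.0

Every step duplicates the string with '.' between the halves.
So the next term is two copies of 0.0.0.0.0.0.0.0 with '.' between the halves.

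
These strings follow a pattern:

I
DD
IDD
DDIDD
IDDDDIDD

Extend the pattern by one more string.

Each term (from the third on) is the two preceding terms concatenated in order: term 3 = I·DD = IDD.
So term 6 is DDIDD·IDDDDIDD.

DDIDDIDDDDIDD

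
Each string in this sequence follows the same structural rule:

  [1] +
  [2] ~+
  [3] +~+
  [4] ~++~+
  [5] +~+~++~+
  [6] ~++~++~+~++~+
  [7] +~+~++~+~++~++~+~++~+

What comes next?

This is a Fibonacci-style word recurrence s(k) = s(k−2)·s(k−1): e.g. +·~+ = +~+.
The next term joins ~++~++~+~++~+ and +~+~++~+~++~++~+~++~+.

~++~++~+~++~++~+~++~+~++~++~+~++~+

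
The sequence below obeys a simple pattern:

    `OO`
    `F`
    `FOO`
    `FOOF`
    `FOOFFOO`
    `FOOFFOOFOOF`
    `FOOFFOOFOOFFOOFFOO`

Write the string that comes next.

FOOFFOOFOOFFOOFFOOFOOFFOOFOOF

This is a Fibonacci-style word recurrence s(k) = s(k−1)·s(k−2): e.g. F·OO = FOO.
Continuing: FOOFFOOFOOFFOOFFOO · FOOFFOOFOOF gives term 8.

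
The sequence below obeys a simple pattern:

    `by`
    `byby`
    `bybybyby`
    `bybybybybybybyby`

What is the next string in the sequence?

Every step duplicates the string.
One more doubling of bybybybybybybyby gives the answer.

bybybybybybybybybybybybybybybyby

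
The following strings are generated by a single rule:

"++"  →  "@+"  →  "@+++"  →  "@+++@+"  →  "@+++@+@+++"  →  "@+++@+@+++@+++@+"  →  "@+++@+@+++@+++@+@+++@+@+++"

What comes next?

@+++@+@+++@+++@+@+++@+@+++@+++@+@+++@+++@+

This is a Fibonacci-style word recurrence s(k) = s(k−1)·s(k−2): e.g. @+·++ = @+++.
So term 8 is @+++@+@+++@+++@+@+++@+@+++·@+++@+@+++@+++@+.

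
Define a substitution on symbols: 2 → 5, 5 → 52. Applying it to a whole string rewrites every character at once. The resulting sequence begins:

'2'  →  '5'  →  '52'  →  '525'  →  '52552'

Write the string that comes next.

52552525

Apply φ to 52552 symbol by symbol: 5→52, 2→5, 5→52, 5→52, 2→5; joined: 52 5 52 52 5.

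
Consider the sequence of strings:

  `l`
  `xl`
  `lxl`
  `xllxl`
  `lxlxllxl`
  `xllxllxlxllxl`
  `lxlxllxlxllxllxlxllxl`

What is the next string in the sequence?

xllxllxlxllxllxlxllxlxllxllxlxllxl

From term 3 onward, concatenate the second-to-last term with the last: l·xl = lxl, xl·lxl = xllxl, …
The next term joins xllxllxlxllxl and lxlxllxlxllxllxlxllxl.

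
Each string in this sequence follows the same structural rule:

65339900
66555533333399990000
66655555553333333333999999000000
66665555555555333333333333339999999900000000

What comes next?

The n-th term is n 6's then 3n-2 5's then 4n-2 3's then 2n 9's then 2n 0's (n = 1, 2, …).
For the next term, n = 5, so the run lengths are 5, 13, 18, 10, 10.

66666555555555555533333333333333333399999999990000000000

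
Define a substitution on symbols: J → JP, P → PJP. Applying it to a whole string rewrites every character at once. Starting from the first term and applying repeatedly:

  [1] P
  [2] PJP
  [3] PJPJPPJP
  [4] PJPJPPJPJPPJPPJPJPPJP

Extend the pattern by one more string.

PJPJPPJPJPPJPPJPJPPJPJPPJPPJPJPPJPPJPJPPJPJPPJPPJPJPPJP

Replace each of the 21 characters of PJPJPPJPJPPJPPJPJPPJP in place — PJP JP PJP JP PJP PJP JP PJP JP PJP PJP JP PJP PJP JP PJP JP PJP PJP JP PJP — and concatenate.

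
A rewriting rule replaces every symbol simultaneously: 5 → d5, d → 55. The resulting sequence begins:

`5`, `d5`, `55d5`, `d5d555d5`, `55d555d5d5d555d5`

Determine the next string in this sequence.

Applying the rule to each of the 16 symbols of 55d555d5d5d555d5 gives the pieces d5 d5 55 d5 d5 d5 55 d5 55 d5 55 d5 d5 d5 55 d5, which concatenate to the answer.

d5d555d5d5d555d555d555d5d5d555d5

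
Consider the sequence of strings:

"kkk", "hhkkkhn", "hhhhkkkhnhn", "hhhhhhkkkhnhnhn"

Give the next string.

hhhhhhhhkkkhnhnhnhn

Every step adds hh to the front and hn to the end of the previous string.
One more step from hhhhhhkkkhnhnhn gives the answer.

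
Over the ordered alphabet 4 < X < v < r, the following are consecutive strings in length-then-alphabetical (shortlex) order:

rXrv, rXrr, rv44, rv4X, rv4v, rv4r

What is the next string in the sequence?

Find the rightmost character of rv4r below r, bump it to the next letter, and reset everything to its right to 4.

rvX4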